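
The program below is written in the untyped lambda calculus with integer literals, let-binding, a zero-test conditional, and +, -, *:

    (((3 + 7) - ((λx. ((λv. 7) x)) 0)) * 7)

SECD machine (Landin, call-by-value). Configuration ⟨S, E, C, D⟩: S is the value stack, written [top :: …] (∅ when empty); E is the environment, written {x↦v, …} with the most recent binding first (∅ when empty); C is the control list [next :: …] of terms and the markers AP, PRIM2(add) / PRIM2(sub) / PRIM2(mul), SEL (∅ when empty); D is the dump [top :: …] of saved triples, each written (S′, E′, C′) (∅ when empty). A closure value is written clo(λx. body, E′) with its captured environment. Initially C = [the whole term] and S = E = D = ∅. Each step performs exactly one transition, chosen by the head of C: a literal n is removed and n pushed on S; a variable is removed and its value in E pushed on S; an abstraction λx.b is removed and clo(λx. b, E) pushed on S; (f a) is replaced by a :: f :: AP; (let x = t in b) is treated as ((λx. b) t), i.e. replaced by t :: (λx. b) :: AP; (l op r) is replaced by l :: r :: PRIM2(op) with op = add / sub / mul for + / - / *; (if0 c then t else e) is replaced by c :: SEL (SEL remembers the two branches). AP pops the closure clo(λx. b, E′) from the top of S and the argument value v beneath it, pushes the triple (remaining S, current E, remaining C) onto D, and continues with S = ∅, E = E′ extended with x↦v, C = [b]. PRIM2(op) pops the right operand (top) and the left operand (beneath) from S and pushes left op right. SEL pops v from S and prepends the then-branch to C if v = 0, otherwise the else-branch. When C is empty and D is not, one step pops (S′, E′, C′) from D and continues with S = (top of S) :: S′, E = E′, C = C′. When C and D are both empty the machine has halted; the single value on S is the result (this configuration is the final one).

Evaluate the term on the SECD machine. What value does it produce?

t=0: <S=∅, E=∅, C=[(((3 + 7) - ((λx. ((λv. 7) x)) 0)) * 7)], D=∅>
t=1: <S=∅, E=∅, C=[((3 + 7) - ((λx. ((λv. 7) x)) 0)) :: 7 :: PRIM2(mul)], D=∅>
t=2: <S=∅, E=∅, C=[(3 + 7) :: ((λx. ((λv. 7) x)) 0) :: PRIM2(sub) :: 7 :: PRIM2(mul)], D=∅>
t=3: <S=∅, E=∅, C=[3 :: 7 :: PRIM2(add) :: ((λx. ((λv. 7) x)) 0) :: PRIM2(sub) :: 7 :: PRIM2(mul)], D=∅>
t=4: <S=[3], E=∅, C=[7 :: PRIM2(add) :: ((λx. ((λv. 7) x)) 0) :: PRIM2(sub) :: 7 :: PRIM2(mul)], D=∅>
t=5: <S=[7 :: 3], E=∅, C=[PRIM2(add) :: ((λx. ((λv. 7) x)) 0) :: PRIM2(sub) :: 7 :: PRIM2(mul)], D=∅>
t=6: <S=[10], E=∅, C=[((λx. ((λv. 7) x)) 0) :: PRIM2(sub) :: 7 :: PRIM2(mul)], D=∅>
t=7: <S=[10], E=∅, C=[0 :: (λx. ((λv. 7) x)) :: AP :: PRIM2(sub) :: 7 :: PRIM2(mul)], D=∅>
t=8: <S=[0 :: 10], E=∅, C=[(λx. ((λv. 7) x)) :: AP :: PRIM2(sub) :: 7 :: PRIM2(mul)], D=∅>
t=9: <S=[clo(λx. ((λv. 7) x), ∅) :: 0 :: 10], E=∅, C=[AP :: PRIM2(sub) :: 7 :: PRIM2(mul)], D=∅>
t=10: <S=∅, E={x↦0}, C=[((λv. 7) x)], D=[([10], ∅, [PRIM2(sub) :: 7 :: PRIM2(mul)])]>
t=11: <S=∅, E={x↦0}, C=[x :: (λv. 7) :: AP], D=[([10], ∅, [PRIM2(sub) :: 7 :: PRIM2(mul)])]>
t=12: <S=[0], E={x↦0}, C=[(λv. 7) :: AP], D=[([10], ∅, [PRIM2(sub) :: 7 :: PRIM2(mul)])]>
t=13: <S=[clo(λv. 7, {x↦0}) :: 0], E={x↦0}, C=[AP], D=[([10], ∅, [PRIM2(sub) :: 7 :: PRIM2(mul)])]>
t=14: <S=∅, E={v↦0, x↦0}, C=[7], D=[(∅, {x↦0}, ∅) :: ([10], ∅, [PRIM2(sub) :: 7 :: PRIM2(mul)])]>
t=15: <S=[7], E={v↦0, x↦0}, C=∅, D=[(∅, {x↦0}, ∅) :: ([10], ∅, [PRIM2(sub) :: 7 :: PRIM2(mul)])]>
t=16: <S=[7], E={x↦0}, C=∅, D=[([10], ∅, [PRIM2(sub) :: 7 :: PRIM2(mul)])]>
t=17: <S=[7 :: 10], E=∅, C=[PRIM2(sub) :: 7 :: PRIM2(mul)], D=∅>
t=18: <S=[3], E=∅, C=[7 :: PRIM2(mul)], D=∅>
t=19: <S=[7 :: 3], E=∅, C=[PRIM2(mul)], D=∅>
t=20: <S=[21], E=∅, C=∅, D=∅>
→ final value 21

Answer: 21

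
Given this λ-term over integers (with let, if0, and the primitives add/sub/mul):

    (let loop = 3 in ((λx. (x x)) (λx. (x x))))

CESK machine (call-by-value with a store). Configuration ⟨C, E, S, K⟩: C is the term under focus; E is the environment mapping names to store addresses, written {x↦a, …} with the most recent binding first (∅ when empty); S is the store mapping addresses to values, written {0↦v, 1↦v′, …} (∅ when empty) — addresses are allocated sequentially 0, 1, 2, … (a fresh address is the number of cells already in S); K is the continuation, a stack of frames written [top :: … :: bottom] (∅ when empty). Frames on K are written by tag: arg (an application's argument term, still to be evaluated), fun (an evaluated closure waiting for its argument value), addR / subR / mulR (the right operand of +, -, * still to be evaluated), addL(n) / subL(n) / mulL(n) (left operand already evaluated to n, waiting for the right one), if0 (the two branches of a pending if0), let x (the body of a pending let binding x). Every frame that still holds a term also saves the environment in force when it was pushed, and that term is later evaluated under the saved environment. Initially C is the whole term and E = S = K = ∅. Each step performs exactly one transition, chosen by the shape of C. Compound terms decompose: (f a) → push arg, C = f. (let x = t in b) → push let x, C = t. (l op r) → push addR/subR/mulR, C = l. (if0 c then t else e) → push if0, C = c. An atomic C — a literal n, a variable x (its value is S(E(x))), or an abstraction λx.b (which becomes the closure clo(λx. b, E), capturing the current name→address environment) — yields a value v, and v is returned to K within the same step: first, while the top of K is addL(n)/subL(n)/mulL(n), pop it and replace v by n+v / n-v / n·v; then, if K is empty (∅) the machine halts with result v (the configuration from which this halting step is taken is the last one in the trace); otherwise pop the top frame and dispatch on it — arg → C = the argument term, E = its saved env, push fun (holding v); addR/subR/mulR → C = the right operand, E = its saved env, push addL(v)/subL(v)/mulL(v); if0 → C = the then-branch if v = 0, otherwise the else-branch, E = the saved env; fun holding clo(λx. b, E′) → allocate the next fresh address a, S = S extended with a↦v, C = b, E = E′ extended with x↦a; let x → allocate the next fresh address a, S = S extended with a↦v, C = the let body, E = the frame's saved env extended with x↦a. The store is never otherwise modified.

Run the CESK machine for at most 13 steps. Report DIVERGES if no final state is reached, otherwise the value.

[0] [C=(let loop = 3 in ((λx. (x x)) (λx. (x x)))) | E=∅ | S=∅ | K=∅]
[1] [C=3 | E=∅ | S=∅ | K=[let loop]]
[2] [C=((λx. (x x)) (λx. (x x))) | E={loop↦0} | S={0↦3} | K=∅]
[3] [C=(λx. (x x)) | E={loop↦0} | S={0↦3} | K=[arg]]
[4] [C=(λx. (x x)) | E={loop↦0} | S={0↦3} | K=[fun]]
[5] [C=(x x) | E={x↦1, loop↦0} | S={0↦3, 1↦clo(λx. (x x), {loop↦0})} | K=∅]
[6] [C=x | E={x↦1, loop↦0} | S={0↦3, 1↦clo(λx. (x x), {loop↦0})} | K=[arg]]
[7] [C=x | E={x↦1, loop↦0} | S={0↦3, 1↦clo(λx. (x x), {loop↦0})} | K=[fun]]
[8] [C=(x x) | E={x↦2, loop↦0} | S={0↦3, 1↦clo(λx. (x x), {loop↦0}), 2↦clo(λx. (x x), {loop↦0})} | K=∅]
[9] [C=x | E={x↦2, loop↦0} | S={0↦3, 1↦clo(λx. (x x), {loop↦0}), 2↦clo(λx. (x x), {loop↦0})} | K=[arg]]
[10] [C=x | E={x↦2, loop↦0} | S={0↦3, 1↦clo(λx. (x x), {loop↦0}), 2↦clo(λx. (x x), {loop↦0})} | K=[fun]]
[11] [C=(x x) | E={x↦3, loop↦0} | S={0↦3, 1↦clo(λx. (x x), {loop↦0}), 2↦clo(λx. (x x), {loop↦0}), 3↦clo(λx. (x x), {loop↦0})} | K=∅]
[12] [C=x | E={x↦3, loop↦0} | S={0↦3, 1↦clo(λx. (x x), {loop↦0}), 2↦clo(λx. (x x), {loop↦0}), 3↦clo(λx. (x x), {loop↦0})} | K=[arg]]
[13] [C=x | E={x↦3, loop↦0} | S={0↦3, 1↦clo(λx. (x x), {loop↦0}), 2↦clo(λx. (x x), {loop↦0}), 3↦clo(λx. (x x), {loop↦0})} | K=[fun]]
→ 13 transitions taken and the configuration is still not final: no result within 13 steps

Answer: DIVERGES (no final state within 13 steps)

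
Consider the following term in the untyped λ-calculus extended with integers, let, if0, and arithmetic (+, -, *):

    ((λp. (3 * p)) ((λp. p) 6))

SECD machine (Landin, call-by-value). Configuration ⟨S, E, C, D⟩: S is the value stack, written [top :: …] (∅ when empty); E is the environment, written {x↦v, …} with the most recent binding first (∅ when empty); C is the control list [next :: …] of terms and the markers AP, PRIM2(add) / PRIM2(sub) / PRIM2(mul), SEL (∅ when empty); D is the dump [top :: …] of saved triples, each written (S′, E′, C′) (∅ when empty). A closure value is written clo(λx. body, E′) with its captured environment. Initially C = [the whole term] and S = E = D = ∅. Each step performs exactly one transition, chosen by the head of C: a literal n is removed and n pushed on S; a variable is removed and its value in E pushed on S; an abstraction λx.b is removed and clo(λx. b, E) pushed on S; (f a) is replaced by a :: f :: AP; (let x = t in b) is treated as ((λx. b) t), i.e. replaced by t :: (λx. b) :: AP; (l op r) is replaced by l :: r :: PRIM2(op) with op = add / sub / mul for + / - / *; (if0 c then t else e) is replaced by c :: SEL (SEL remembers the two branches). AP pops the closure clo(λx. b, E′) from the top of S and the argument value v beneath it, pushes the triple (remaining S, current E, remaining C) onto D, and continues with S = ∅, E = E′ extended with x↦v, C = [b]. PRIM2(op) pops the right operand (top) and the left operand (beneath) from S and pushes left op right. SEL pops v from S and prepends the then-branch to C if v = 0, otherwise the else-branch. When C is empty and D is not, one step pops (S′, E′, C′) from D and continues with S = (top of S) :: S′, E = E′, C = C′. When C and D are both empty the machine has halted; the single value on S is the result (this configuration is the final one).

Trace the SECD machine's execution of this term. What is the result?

Answer: 18

Machine steps:
t=0: ⟨S=∅; E=∅; C=[((λp. (3 * p)) ((λp. p) 6))]; D=∅⟩
t=1: ⟨S=∅; E=∅; C=[((λp. p) 6) :: (λp. (3 * p)) :: AP]; D=∅⟩
t=2: ⟨S=∅; E=∅; C=[6 :: (λp. p) :: AP :: (λp. (3 * p)) :: AP]; D=∅⟩
t=3: ⟨S=[6]; E=∅; C=[(λp. p) :: AP :: (λp. (3 * p)) :: AP]; D=∅⟩
t=4: ⟨S=[clo(λp. p, ∅) :: 6]; E=∅; C=[AP :: (λp. (3 * p)) :: AP]; D=∅⟩
t=5: ⟨S=∅; E={p↦6}; C=[p]; D=[(∅, ∅, [(λp. (3 * p)) :: AP])]⟩
t=6: ⟨S=[6]; E={p↦6}; C=∅; D=[(∅, ∅, [(λp. (3 * p)) :: AP])]⟩
t=7: ⟨S=[6]; E=∅; C=[(λp. (3 * p)) :: AP]; D=∅⟩
t=8: ⟨S=[clo(λp. (3 * p), ∅) :: 6]; E=∅; C=[AP]; D=∅⟩
t=9: ⟨S=∅; E={p↦6}; C=[(3 * p)]; D=[(∅, ∅, ∅)]⟩
t=10: ⟨S=∅; E={p↦6}; C=[3 :: p :: PRIM2(mul)]; D=[(∅, ∅, ∅)]⟩
t=11: ⟨S=[3]; E={p↦6}; C=[p :: PRIM2(mul)]; D=[(∅, ∅, ∅)]⟩
t=12: ⟨S=[6 :: 3]; E={p↦6}; C=[PRIM2(mul)]; D=[(∅, ∅, ∅)]⟩
t=13: ⟨S=[18]; E={p↦6}; C=∅; D=[(∅, ∅, ∅)]⟩
t=14: ⟨S=[18]; E=∅; C=∅; D=∅⟩
→ final value 18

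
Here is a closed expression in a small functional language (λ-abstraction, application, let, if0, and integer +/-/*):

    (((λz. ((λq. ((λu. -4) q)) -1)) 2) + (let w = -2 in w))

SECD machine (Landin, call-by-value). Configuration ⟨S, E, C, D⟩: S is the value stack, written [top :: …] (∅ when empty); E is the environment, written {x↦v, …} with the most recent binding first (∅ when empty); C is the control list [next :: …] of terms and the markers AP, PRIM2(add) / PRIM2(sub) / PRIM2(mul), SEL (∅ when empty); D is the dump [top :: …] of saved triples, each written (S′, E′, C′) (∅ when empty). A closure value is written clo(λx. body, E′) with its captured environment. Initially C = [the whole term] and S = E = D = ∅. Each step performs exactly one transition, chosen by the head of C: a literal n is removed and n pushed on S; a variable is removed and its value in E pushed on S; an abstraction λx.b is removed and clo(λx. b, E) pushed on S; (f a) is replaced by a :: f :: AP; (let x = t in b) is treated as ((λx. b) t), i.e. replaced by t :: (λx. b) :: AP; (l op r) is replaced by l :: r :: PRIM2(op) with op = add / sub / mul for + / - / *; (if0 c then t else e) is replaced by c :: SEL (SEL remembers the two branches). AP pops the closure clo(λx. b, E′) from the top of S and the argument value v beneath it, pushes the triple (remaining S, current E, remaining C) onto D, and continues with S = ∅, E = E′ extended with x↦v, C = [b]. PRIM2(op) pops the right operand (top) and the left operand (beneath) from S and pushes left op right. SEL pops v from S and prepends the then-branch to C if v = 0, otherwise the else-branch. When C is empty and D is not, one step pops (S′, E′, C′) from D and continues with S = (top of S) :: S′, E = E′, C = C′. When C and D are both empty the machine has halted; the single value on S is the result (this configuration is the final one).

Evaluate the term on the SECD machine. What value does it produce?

[0] ⟨S=∅; E=∅; C=[(((λz. ((λq. ((λu. -4) q)) -1)) 2) + (let w = -2 in w))]; D=∅⟩
[1] ⟨S=∅; E=∅; C=[((λz. ((λq. ((λu. -4) q)) -1)) 2) :: (let w = -2 in w) :: PRIM2(add)]; D=∅⟩
[2] ⟨S=∅; E=∅; C=[2 :: (λz. ((λq. ((λu. -4) q)) -1)) :: AP :: (let w = -2 in w) :: PRIM2(add)]; D=∅⟩
[3] ⟨S=[2]; E=∅; C=[(λz. ((λq. ((λu. -4) q)) -1)) :: AP :: (let w = -2 in w) :: PRIM2(add)]; D=∅⟩
[4] ⟨S=[clo(λz. ((λq. ((λu. -4) q)) -1), ∅) :: 2]; E=∅; C=[AP :: (let w = -2 in w) :: PRIM2(add)]; D=∅⟩
[5] ⟨S=∅; E={z↦2}; C=[((λq. ((λu. -4) q)) -1)]; D=[(∅, ∅, [(let w = -2 in w) :: PRIM2(add)])]⟩
[6] ⟨S=∅; E={z↦2}; C=[-1 :: (λq. ((λu. -4) q)) :: AP]; D=[(∅, ∅, [(let w = -2 in w) :: PRIM2(add)])]⟩
[7] ⟨S=[-1]; E={z↦2}; C=[(λq. ((λu. -4) q)) :: AP]; D=[(∅, ∅, [(let w = -2 in w) :: PRIM2(add)])]⟩
[8] ⟨S=[clo(λq. ((λu. -4) q), {z↦2}) :: -1]; E={z↦2}; C=[AP]; D=[(∅, ∅, [(let w = -2 in w) :: PRIM2(add)])]⟩
[9] ⟨S=∅; E={q↦-1, z↦2}; C=[((λu. -4) q)]; D=[(∅, {z↦2}, ∅) :: (∅, ∅, [(let w = -2 in w) :: PRIM2(add)])]⟩
[10] ⟨S=∅; E={q↦-1, z↦2}; C=[q :: (λu. -4) :: AP]; D=[(∅, {z↦2}, ∅) :: (∅, ∅, [(let w = -2 in w) :: PRIM2(add)])]⟩
[11] ⟨S=[-1]; E={q↦-1, z↦2}; C=[(λu. -4) :: AP]; D=[(∅, {z↦2}, ∅) :: (∅, ∅, [(let w = -2 in w) :: PRIM2(add)])]⟩
[12] ⟨S=[clo(λu. -4, {q↦-1, z↦2}) :: -1]; E={q↦-1, z↦2}; C=[AP]; D=[(∅, {z↦2}, ∅) :: (∅, ∅, [(let w = -2 in w) :: PRIM2(add)])]⟩
[13] ⟨S=∅; E={u↦-1, q↦-1, z↦2}; C=[-4]; D=[(∅, {q↦-1, z↦2}, ∅) :: (∅, {z↦2}, ∅) :: (∅, ∅, [(let w = -2 in w) :: PRIM2(add)])]⟩
[14] ⟨S=[-4]; E={u↦-1, q↦-1, z↦2}; C=∅; D=[(∅, {q↦-1, z↦2}, ∅) :: (∅, {z↦2}, ∅) :: (∅, ∅, [(let w = -2 in w) :: PRIM2(add)])]⟩
[15] ⟨S=[-4]; E={q↦-1, z↦2}; C=∅; D=[(∅, {z↦2}, ∅) :: (∅, ∅, [(let w = -2 in w) :: PRIM2(add)])]⟩
[16] ⟨S=[-4]; E={z↦2}; C=∅; D=[(∅, ∅, [(let w = -2 in w) :: PRIM2(add)])]⟩
[17] ⟨S=[-4]; E=∅; C=[(let w = -2 in w) :: PRIM2(add)]; D=∅⟩
[18] ⟨S=[-4]; E=∅; C=[-2 :: (λw. w) :: AP :: PRIM2(add)]; D=∅⟩
[19] ⟨S=[-2 :: -4]; E=∅; C=[(λw. w) :: AP :: PRIM2(add)]; D=∅⟩
[20] ⟨S=[clo(λw. w, ∅) :: -2 :: -4]; E=∅; C=[AP :: PRIM2(add)]; D=∅⟩
[21] ⟨S=∅; E={w↦-2}; C=[w]; D=[([-4], ∅, [PRIM2(add)])]⟩
[22] ⟨S=[-2]; E={w↦-2}; C=∅; D=[([-4], ∅, [PRIM2(add)])]⟩
[23] ⟨S=[-2 :: -4]; E=∅; C=[PRIM2(add)]; D=∅⟩
[24] ⟨S=[-6]; E=∅; C=∅; D=∅⟩
→ final value -6

Answer: -6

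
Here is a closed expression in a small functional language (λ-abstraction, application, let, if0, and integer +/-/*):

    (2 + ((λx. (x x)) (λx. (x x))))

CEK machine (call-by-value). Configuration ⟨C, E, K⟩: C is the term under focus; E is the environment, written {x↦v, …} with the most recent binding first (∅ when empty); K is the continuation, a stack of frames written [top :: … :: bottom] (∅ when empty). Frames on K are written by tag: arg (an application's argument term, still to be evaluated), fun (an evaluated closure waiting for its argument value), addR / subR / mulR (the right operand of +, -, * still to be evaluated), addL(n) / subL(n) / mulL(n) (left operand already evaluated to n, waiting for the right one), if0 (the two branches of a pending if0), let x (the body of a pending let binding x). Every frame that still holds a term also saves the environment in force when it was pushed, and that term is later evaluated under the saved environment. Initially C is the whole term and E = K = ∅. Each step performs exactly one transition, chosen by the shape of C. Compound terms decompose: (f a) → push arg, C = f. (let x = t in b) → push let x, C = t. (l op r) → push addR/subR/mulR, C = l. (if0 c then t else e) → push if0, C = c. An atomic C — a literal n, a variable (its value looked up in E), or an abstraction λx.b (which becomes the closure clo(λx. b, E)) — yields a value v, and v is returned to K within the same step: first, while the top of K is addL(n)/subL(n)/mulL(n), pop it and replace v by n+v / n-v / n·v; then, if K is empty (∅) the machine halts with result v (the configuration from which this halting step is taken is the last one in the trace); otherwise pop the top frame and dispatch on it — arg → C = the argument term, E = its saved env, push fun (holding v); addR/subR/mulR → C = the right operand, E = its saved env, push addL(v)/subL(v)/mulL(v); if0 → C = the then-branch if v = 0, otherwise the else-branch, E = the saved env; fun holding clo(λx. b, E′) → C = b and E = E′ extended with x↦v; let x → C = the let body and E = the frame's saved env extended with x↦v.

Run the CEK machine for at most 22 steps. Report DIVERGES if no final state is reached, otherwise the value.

t=0: ⟨C=(2 + ((λx. (x x)) (λx. (x x)))); E=∅; K=∅⟩
t=1: ⟨C=2; E=∅; K=[addR]⟩
t=2: ⟨C=((λx. (x x)) (λx. (x x))); E=∅; K=[addL(2)]⟩
t=3: ⟨C=(λx. (x x)); E=∅; K=[arg :: addL(2)]⟩
t=4: ⟨C=(λx. (x x)); E=∅; K=[fun :: addL(2)]⟩
t=5: ⟨C=(x x); E={x↦clo(λx. (x x), ∅)}; K=[addL(2)]⟩
t=6: ⟨C=x; E={x↦clo(λx. (x x), ∅)}; K=[arg :: addL(2)]⟩
t=7: ⟨C=x; E={x↦clo(λx. (x x), ∅)}; K=[fun :: addL(2)]⟩
… configuration repeats with period 3 (steps 5–7 recur indefinitely) …

Answer: DIVERGES (no final state within 22 steps)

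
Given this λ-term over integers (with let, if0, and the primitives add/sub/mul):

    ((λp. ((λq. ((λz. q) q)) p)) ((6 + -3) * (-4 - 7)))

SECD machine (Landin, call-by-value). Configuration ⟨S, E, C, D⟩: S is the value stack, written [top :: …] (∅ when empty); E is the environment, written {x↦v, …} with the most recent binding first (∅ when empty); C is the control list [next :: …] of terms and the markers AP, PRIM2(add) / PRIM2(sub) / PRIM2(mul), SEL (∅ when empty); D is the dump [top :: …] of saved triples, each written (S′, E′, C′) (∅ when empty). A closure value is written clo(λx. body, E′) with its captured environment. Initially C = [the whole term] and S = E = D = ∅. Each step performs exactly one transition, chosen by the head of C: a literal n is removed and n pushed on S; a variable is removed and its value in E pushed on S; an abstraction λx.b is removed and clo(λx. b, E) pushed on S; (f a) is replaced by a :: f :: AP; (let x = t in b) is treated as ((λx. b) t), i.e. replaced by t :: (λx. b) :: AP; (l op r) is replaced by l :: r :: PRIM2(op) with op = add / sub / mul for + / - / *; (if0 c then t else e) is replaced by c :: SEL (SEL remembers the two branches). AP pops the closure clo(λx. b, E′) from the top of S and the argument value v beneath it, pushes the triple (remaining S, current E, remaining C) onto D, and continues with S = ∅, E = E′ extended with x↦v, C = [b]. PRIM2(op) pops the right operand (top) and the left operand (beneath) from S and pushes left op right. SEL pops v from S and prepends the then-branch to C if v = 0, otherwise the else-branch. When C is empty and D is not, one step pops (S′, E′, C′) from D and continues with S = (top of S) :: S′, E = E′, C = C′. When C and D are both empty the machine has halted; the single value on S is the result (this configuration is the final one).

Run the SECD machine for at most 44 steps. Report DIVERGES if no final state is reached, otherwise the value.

step 0: <S=∅, E=∅, C=[((λp. ((λq. ((λz. q) q)) p)) ((6 + -3) * (-4 - 7)))], D=∅>
step 1: <S=∅, E=∅, C=[((6 + -3) * (-4 - 7)) :: (λp. ((λq. ((λz. q) q)) p)) :: AP], D=∅>
step 2: <S=∅, E=∅, C=[(6 + -3) :: (-4 - 7) :: PRIM2(mul) :: (λp. ((λq. ((λz. q) q)) p)) :: AP], D=∅>
step 3: <S=∅, E=∅, C=[6 :: -3 :: PRIM2(add) :: (-4 - 7) :: PRIM2(mul) :: (λp. ((λq. ((λz. q) q)) p)) :: AP], D=∅>
step 4: <S=[6], E=∅, C=[-3 :: PRIM2(add) :: (-4 - 7) :: PRIM2(mul) :: (λp. ((λq. ((λz. q) q)) p)) :: AP], D=∅>
step 5: <S=[-3 :: 6], E=∅, C=[PRIM2(add) :: (-4 - 7) :: PRIM2(mul) :: (λp. ((λq. ((λz. q) q)) p)) :: AP], D=∅>
step 6: <S=[3], E=∅, C=[(-4 - 7) :: PRIM2(mul) :: (λp. ((λq. ((λz. q) q)) p)) :: AP], D=∅>
step 7: <S=[3], E=∅, C=[-4 :: 7 :: PRIM2(sub) :: PRIM2(mul) :: (λp. ((λq. ((λz. q) q)) p)) :: AP], D=∅>
step 8: <S=[-4 :: 3], E=∅, C=[7 :: PRIM2(sub) :: PRIM2(mul) :: (λp. ((λq. ((λz. q) q)) p)) :: AP], D=∅>
step 9: <S=[7 :: -4 :: 3], E=∅, C=[PRIM2(sub) :: PRIM2(mul) :: (λp. ((λq. ((λz. q) q)) p)) :: AP], D=∅>
step 10: <S=[-11 :: 3], E=∅, C=[PRIM2(mul) :: (λp. ((λq. ((λz. q) q)) p)) :: AP], D=∅>
step 11: <S=[-33], E=∅, C=[(λp. ((λq. ((λz. q) q)) p)) :: AP], D=∅>
step 12: <S=[clo(λp. ((λq. ((λz. q) q)) p), ∅) :: -33], E=∅, C=[AP], D=∅>
step 13: <S=∅, E={p↦-33}, C=[((λq. ((λz. q) q)) p)], D=[(∅, ∅, ∅)]>
step 14: <S=∅, E={p↦-33}, C=[p :: (λq. ((λz. q) q)) :: AP], D=[(∅, ∅, ∅)]>
step 15: <S=[-33], E={p↦-33}, C=[(λq. ((λz. q) q)) :: AP], D=[(∅, ∅, ∅)]>
step 16: <S=[clo(λq. ((λz. q) q), {p↦-33}) :: -33], E={p↦-33}, C=[AP], D=[(∅, ∅, ∅)]>
step 17: <S=∅, E={q↦-33, p↦-33}, C=[((λz. q) q)], D=[(∅, {p↦-33}, ∅) :: (∅, ∅, ∅)]>
step 18: <S=∅, E={q↦-33, p↦-33}, C=[q :: (λz. q) :: AP], D=[(∅, {p↦-33}, ∅) :: (∅, ∅, ∅)]>
step 19: <S=[-33], E={q↦-33, p↦-33}, C=[(λz. q) :: AP], D=[(∅, {p↦-33}, ∅) :: (∅, ∅, ∅)]>
step 20: <S=[clo(λz. q, {q↦-33, p↦-33}) :: -33], E={q↦-33, p↦-33}, C=[AP], D=[(∅, {p↦-33}, ∅) :: (∅, ∅, ∅)]>
step 21: <S=∅, E={z↦-33, q↦-33, p↦-33}, C=[q], D=[(∅, {q↦-33, p↦-33}, ∅) :: (∅, {p↦-33}, ∅) :: (∅, ∅, ∅)]>
step 22: <S=[-33], E={z↦-33, q↦-33, p↦-33}, C=∅, D=[(∅, {q↦-33, p↦-33}, ∅) :: (∅, {p↦-33}, ∅) :: (∅, ∅, ∅)]>
step 23: <S=[-33], E={q↦-33, p↦-33}, C=∅, D=[(∅, {p↦-33}, ∅) :: (∅, ∅, ∅)]>
step 24: <S=[-33], E={p↦-33}, C=∅, D=[(∅, ∅, ∅)]>
step 25: <S=[-33], E=∅, C=∅, D=∅>
→ final value -33

Answer: -33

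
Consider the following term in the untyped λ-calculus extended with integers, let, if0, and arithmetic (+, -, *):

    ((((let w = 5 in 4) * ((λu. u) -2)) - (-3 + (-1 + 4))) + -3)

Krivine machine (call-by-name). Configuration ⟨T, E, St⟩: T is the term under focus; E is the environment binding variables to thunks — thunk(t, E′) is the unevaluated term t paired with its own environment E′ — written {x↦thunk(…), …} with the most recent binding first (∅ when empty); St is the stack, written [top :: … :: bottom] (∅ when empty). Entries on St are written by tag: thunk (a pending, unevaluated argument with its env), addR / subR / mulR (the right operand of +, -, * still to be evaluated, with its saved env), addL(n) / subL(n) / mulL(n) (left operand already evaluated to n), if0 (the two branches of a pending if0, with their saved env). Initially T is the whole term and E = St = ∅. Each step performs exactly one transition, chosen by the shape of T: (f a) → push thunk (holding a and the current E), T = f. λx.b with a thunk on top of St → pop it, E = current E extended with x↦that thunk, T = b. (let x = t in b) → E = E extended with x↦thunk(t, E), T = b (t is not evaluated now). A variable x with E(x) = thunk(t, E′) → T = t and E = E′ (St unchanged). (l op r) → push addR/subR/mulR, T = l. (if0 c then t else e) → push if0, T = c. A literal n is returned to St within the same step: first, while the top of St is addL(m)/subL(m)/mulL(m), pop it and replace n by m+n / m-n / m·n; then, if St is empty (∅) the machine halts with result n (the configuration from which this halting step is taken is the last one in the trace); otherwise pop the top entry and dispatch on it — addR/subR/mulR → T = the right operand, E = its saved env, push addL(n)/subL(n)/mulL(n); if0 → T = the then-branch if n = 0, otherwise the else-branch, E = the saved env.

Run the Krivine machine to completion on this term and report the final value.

Answer: -11

Derivation:
0. <T=((((let w = 5 in 4) * ((λu. u) -2)) - (-3 + (-1 + 4))) + -3), E=∅, St=∅>
1. <T=(((let w = 5 in 4) * ((λu. u) -2)) - (-3 + (-1 + 4))), E=∅, St=[addR]>
2. <T=((let w = 5 in 4) * ((λu. u) -2)), E=∅, St=[subR :: addR]>
3. <T=(let w = 5 in 4), E=∅, St=[mulR :: subR :: addR]>
4. <T=4, E={w↦thunk(5, ∅)}, St=[mulR :: subR :: addR]>
5. <T=((λu. u) -2), E=∅, St=[mulL(4) :: subR :: addR]>
6. <T=(λu. u), E=∅, St=[thunk :: mulL(4) :: subR :: addR]>
7. <T=u, E={u↦thunk(-2, ∅)}, St=[mulL(4) :: subR :: addR]>
8. <T=-2, E=∅, St=[mulL(4) :: subR :: addR]>
9. <T=(-3 + (-1 + 4)), E=∅, St=[subL(-8) :: addR]>
10. <T=-3, E=∅, St=[addR :: subL(-8) :: addR]>
11. <T=(-1 + 4), E=∅, St=[addL(-3) :: subL(-8) :: addR]>
12. <T=-1, E=∅, St=[addR :: addL(-3) :: subL(-8) :: addR]>
13. <T=4, E=∅, St=[addL(-1) :: addL(-3) :: subL(-8) :: addR]>
14. <T=-3, E=∅, St=[addL(-8)]>
→ final value -11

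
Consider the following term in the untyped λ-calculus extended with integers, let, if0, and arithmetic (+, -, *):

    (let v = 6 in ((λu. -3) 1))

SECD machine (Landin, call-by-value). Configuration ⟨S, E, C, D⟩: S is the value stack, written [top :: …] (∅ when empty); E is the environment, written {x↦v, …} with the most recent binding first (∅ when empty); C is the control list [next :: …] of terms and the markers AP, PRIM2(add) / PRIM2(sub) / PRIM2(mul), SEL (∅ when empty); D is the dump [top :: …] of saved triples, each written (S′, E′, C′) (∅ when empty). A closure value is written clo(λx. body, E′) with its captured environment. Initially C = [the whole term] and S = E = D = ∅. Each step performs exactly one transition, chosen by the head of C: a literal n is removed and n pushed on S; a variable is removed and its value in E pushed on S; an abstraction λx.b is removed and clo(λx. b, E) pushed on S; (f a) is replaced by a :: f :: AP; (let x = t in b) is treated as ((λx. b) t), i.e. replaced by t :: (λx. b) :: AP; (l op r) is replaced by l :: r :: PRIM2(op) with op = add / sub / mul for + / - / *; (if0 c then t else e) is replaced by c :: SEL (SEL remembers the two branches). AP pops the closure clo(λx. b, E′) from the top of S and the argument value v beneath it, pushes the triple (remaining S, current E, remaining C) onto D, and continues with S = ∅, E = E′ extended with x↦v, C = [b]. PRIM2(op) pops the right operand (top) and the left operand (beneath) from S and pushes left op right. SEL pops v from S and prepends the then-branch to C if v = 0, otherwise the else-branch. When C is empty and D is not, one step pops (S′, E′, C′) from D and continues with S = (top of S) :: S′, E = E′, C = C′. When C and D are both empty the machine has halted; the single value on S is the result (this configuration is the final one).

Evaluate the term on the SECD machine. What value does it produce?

[0] <S=∅, E=∅, C=[(let v = 6 in ((λu. -3) 1))], D=∅>
[1] <S=∅, E=∅, C=[6 :: (λv. ((λu. -3) 1)) :: AP], D=∅>
[2] <S=[6], E=∅, C=[(λv. ((λu. -3) 1)) :: AP], D=∅>
[3] <S=[clo(λv. ((λu. -3) 1), ∅) :: 6], E=∅, C=[AP], D=∅>
[4] <S=∅, E={v↦6}, C=[((λu. -3) 1)], D=[(∅, ∅, ∅)]>
[5] <S=∅, E={v↦6}, C=[1 :: (λu. -3) :: AP], D=[(∅, ∅, ∅)]>
[6] <S=[1], E={v↦6}, C=[(λu. -3) :: AP], D=[(∅, ∅, ∅)]>
[7] <S=[clo(λu. -3, {v↦6}) :: 1], E={v↦6}, C=[AP], D=[(∅, ∅, ∅)]>
[8] <S=∅, E={u↦1, v↦6}, C=[-3], D=[(∅, {v↦6}, ∅) :: (∅, ∅, ∅)]>
[9] <S=[-3], E={u↦1, v↦6}, C=∅, D=[(∅, {v↦6}, ∅) :: (∅, ∅, ∅)]>
[10] <S=[-3], E={v↦6}, C=∅, D=[(∅, ∅, ∅)]>
[11] <S=[-3], E=∅, C=∅, D=∅>
→ final value -3

Answer: -3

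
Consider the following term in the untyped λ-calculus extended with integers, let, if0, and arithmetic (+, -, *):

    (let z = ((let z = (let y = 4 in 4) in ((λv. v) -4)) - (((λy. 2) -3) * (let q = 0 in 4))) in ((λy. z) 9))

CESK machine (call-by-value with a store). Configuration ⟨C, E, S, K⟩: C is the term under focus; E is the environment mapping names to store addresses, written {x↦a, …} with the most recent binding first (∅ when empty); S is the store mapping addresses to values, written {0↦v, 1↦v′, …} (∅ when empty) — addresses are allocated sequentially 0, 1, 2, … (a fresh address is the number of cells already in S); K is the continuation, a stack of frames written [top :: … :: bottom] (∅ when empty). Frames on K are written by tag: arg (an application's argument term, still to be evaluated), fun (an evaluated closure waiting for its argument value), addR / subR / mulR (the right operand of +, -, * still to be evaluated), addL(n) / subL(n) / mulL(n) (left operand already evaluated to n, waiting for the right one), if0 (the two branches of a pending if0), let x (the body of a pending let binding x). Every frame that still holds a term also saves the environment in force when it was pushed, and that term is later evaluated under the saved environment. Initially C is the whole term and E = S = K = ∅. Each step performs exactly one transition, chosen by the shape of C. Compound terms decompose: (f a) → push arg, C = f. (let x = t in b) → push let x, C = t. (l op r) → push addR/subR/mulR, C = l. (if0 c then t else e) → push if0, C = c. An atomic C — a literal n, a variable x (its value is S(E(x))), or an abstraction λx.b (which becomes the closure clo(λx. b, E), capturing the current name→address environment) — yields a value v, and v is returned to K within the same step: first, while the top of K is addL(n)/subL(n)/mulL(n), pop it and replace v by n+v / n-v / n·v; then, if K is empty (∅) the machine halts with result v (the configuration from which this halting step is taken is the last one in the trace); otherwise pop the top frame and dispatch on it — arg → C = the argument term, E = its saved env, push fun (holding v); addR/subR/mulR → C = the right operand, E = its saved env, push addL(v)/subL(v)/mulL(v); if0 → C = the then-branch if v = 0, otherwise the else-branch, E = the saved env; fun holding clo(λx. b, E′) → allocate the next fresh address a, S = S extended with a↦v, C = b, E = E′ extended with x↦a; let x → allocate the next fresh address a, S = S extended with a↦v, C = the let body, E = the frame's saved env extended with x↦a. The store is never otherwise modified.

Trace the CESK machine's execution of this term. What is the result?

t=0: <C=(let z = ((let z = (let y = 4 in 4) in ((λv. v) -4)) - (((λy. 2) -3) * (let q = 0 in 4))) in ((λy. z) 9)), E=∅, S=∅, K=∅>
t=1: <C=((let z = (let y = 4 in 4) in ((λv. v) -4)) - (((λy. 2) -3) * (let q = 0 in 4))), E=∅, S=∅, K=[let z]>
t=2: <C=(let z = (let y = 4 in 4) in ((λv. v) -4)), E=∅, S=∅, K=[subR :: let z]>
t=3: <C=(let y = 4 in 4), E=∅, S=∅, K=[let z :: subR :: let z]>
t=4: <C=4, E=∅, S=∅, K=[let y :: let z :: subR :: let z]>
t=5: <C=4, E={y↦0}, S={0↦4}, K=[let z :: subR :: let z]>
t=6: <C=((λv. v) -4), E={z↦1}, S={0↦4, 1↦4}, K=[subR :: let z]>
t=7: <C=(λv. v), E={z↦1}, S={0↦4, 1↦4}, K=[arg :: subR :: let z]>
t=8: <C=-4, E={z↦1}, S={0↦4, 1↦4}, K=[fun :: subR :: let z]>
t=9: <C=v, E={v↦2, z↦1}, S={0↦4, 1↦4, 2↦-4}, K=[subR :: let z]>
t=10: <C=(((λy. 2) -3) * (let q = 0 in 4)), E=∅, S={0↦4, 1↦4, 2↦-4}, K=[subL(-4) :: let z]>
t=11: <C=((λy. 2) -3), E=∅, S={0↦4, 1↦4, 2↦-4}, K=[mulR :: subL(-4) :: let z]>
t=12: <C=(λy. 2), E=∅, S={0↦4, 1↦4, 2↦-4}, K=[arg :: mulR :: subL(-4) :: let z]>
t=13: <C=-3, E=∅, S={0↦4, 1↦4, 2↦-4}, K=[fun :: mulR :: subL(-4) :: let z]>
t=14: <C=2, E={y↦3}, S={0↦4, 1↦4, 2↦-4, 3↦-3}, K=[mulR :: subL(-4) :: let z]>
t=15: <C=(let q = 0 in 4), E=∅, S={0↦4, 1↦4, 2↦-4, 3↦-3}, K=[mulL(2) :: subL(-4) :: let z]>
t=16: <C=0, E=∅, S={0↦4, 1↦4, 2↦-4, 3↦-3}, K=[let q :: mulL(2) :: subL(-4) :: let z]>
t=17: <C=4, E={q↦4}, S={0↦4, 1↦4, 2↦-4, 3↦-3, 4↦0}, K=[mulL(2) :: subL(-4) :: let z]>
t=18: <C=((λy. z) 9), E={z↦5}, S={0↦4, 1↦4, 2↦-4, 3↦-3, 4↦0, 5↦-12}, K=∅>
t=19: <C=(λy. z), E={z↦5}, S={0↦4, 1↦4, 2↦-4, 3↦-3, 4↦0, 5↦-12}, K=[arg]>
t=20: <C=9, E={z↦5}, S={0↦4, 1↦4, 2↦-4, 3↦-3, 4↦0, 5↦-12}, K=[fun]>
t=21: <C=z, E={y↦6, z↦5}, S={0↦4, 1↦4, 2↦-4, 3↦-3, 4↦0, 5↦-12, 6↦9}, K=∅>
→ final value -12

Answer: -12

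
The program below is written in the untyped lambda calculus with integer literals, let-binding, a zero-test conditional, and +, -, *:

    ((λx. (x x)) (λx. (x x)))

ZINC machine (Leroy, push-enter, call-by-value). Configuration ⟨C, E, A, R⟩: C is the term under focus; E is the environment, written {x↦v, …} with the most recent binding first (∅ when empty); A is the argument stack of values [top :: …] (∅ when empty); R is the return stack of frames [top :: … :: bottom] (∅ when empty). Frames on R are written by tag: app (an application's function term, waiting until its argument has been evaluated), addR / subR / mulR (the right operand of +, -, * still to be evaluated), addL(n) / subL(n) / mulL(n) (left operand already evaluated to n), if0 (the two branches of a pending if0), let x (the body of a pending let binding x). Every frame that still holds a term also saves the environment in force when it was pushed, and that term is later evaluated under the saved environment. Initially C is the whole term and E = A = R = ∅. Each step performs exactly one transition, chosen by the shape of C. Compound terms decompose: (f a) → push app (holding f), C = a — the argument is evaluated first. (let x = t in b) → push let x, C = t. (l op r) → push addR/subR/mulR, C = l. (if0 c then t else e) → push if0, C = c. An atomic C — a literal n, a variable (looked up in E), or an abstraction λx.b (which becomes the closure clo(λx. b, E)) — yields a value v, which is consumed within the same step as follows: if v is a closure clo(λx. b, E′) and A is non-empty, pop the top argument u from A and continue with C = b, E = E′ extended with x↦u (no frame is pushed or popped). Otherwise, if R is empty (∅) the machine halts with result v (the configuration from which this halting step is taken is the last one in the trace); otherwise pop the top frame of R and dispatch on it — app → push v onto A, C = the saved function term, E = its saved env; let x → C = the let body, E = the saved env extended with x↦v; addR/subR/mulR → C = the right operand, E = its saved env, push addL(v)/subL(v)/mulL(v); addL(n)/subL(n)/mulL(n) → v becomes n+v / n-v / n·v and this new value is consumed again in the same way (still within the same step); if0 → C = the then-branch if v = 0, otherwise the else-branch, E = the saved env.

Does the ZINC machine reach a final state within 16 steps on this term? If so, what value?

Answer: DIVERGES (no final state within 16 steps)

Execution trace:
step 0: [C=((λx. (x x)) (λx. (x x))) | E=∅ | A=∅ | R=∅]
step 1: [C=(λx. (x x)) | E=∅ | A=∅ | R=[app]]
step 2: [C=(λx. (x x)) | E=∅ | A=[clo(λx. (x x), ∅)] | R=∅]
step 3: [C=(x x) | E={x↦clo(λx. (x x), ∅)} | A=∅ | R=∅]
step 4: [C=x | E={x↦clo(λx. (x x), ∅)} | A=∅ | R=[app]]
step 5: [C=x | E={x↦clo(λx. (x x), ∅)} | A=[clo(λx. (x x), ∅)] | R=∅]
… configuration repeats with period 3 (steps 3–5 recur indefinitely) …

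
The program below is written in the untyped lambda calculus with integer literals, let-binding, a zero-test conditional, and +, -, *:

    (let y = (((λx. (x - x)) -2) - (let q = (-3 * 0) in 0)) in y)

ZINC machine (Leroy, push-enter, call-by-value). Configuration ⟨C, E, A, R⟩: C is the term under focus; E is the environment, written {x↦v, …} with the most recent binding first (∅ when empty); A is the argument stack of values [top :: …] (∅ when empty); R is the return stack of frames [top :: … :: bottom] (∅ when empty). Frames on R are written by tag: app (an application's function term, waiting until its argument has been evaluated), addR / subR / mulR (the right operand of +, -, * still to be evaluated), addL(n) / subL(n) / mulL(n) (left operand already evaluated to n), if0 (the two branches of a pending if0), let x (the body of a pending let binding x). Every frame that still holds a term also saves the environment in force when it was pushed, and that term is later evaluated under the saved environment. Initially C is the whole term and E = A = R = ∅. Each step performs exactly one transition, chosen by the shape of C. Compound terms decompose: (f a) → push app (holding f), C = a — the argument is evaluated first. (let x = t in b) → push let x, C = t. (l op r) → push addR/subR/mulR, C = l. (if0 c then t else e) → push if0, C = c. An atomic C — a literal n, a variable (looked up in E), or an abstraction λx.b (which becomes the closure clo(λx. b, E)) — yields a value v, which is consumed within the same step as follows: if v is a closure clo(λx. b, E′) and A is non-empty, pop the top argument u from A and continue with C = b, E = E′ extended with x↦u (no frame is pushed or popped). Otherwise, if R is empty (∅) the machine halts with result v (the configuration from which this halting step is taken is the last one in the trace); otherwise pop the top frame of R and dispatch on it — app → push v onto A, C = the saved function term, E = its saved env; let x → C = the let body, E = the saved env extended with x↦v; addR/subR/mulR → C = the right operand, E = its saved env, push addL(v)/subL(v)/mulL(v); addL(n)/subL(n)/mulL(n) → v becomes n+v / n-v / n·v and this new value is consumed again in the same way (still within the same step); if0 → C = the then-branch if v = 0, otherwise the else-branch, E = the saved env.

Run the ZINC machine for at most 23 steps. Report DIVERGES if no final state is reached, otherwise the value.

Answer: 0

Execution trace:
step 0: ⟨C=(let y = (((λx. (x - x)) -2) - (let q = (-3 * 0) in 0)) in y); E=∅; A=∅; R=∅⟩
step 1: ⟨C=(((λx. (x - x)) -2) - (let q = (-3 * 0) in 0)); E=∅; A=∅; R=[let y]⟩
step 2: ⟨C=((λx. (x - x)) -2); E=∅; A=∅; R=[subR :: let y]⟩
step 3: ⟨C=-2; E=∅; A=∅; R=[app :: subR :: let y]⟩
step 4: ⟨C=(λx. (x - x)); E=∅; A=[-2]; R=[subR :: let y]⟩
step 5: ⟨C=(x - x); E={x↦-2}; A=∅; R=[subR :: let y]⟩
step 6: ⟨C=x; E={x↦-2}; A=∅; R=[subR :: subR :: let y]⟩
step 7: ⟨C=x; E={x↦-2}; A=∅; R=[subL(-2) :: subR :: let y]⟩
step 8: ⟨C=(let q = (-3 * 0) in 0); E=∅; A=∅; R=[subL(0) :: let y]⟩
step 9: ⟨C=(-3 * 0); E=∅; A=∅; R=[let q :: subL(0) :: let y]⟩
step 10: ⟨C=-3; E=∅; A=∅; R=[mulR :: let q :: subL(0) :: let y]⟩
step 11: ⟨C=0; E=∅; A=∅; R=[mulL(-3) :: let q :: subL(0) :: let y]⟩
step 12: ⟨C=0; E={q↦0}; A=∅; R=[subL(0) :: let y]⟩
step 13: ⟨C=y; E={y↦0}; A=∅; R=∅⟩
→ final value 0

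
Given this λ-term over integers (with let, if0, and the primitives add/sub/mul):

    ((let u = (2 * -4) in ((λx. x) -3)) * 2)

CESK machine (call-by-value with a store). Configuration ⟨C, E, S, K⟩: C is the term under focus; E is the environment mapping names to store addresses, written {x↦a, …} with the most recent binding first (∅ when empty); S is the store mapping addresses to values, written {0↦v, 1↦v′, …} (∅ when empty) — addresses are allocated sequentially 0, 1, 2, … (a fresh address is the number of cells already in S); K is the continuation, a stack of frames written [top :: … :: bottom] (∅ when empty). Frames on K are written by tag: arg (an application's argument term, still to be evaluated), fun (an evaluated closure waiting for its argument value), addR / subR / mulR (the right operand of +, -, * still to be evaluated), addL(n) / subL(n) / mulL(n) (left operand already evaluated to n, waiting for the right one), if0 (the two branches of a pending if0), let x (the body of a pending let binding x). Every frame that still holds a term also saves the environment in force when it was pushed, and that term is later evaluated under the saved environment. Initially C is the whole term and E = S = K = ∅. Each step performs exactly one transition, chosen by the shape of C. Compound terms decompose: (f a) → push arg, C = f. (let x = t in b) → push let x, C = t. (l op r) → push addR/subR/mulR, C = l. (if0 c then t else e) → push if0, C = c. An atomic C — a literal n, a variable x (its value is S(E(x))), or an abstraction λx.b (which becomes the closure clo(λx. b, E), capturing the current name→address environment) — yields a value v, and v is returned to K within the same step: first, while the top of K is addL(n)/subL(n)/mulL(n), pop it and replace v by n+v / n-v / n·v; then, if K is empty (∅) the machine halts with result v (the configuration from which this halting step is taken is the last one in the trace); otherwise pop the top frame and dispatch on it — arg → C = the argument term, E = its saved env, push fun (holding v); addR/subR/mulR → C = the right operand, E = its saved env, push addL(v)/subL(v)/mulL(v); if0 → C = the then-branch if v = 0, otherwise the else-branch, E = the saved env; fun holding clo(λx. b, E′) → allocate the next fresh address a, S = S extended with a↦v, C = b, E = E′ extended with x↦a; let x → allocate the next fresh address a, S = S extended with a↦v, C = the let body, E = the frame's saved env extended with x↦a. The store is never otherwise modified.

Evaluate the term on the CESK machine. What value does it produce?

Answer: -6

Machine steps:
0. [C=((let u = (2 * -4) in ((λx. x) -3)) * 2) | E=∅ | S=∅ | K=∅]
1. [C=(let u = (2 * -4) in ((λx. x) -3)) | E=∅ | S=∅ | K=[mulR]]
2. [C=(2 * -4) | E=∅ | S=∅ | K=[let u :: mulR]]
3. [C=2 | E=∅ | S=∅ | K=[mulR :: let u :: mulR]]
4. [C=-4 | E=∅ | S=∅ | K=[mulL(2) :: let u :: mulR]]
5. [C=((λx. x) -3) | E={u↦0} | S={0↦-8} | K=[mulR]]
6. [C=(λx. x) | E={u↦0} | S={0↦-8} | K=[arg :: mulR]]
7. [C=-3 | E={u↦0} | S={0↦-8} | K=[fun :: mulR]]
8. [C=x | E={x↦1, u↦0} | S={0↦-8, 1↦-3} | K=[mulR]]
9. [C=2 | E=∅ | S={0↦-8, 1↦-3} | K=[mulL(-3)]]
→ final value -6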